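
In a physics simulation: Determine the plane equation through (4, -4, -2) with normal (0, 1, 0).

The plane through P with normal n = (a, b, c) satisfies n·(r - P) = 0,
i.e. ax + by + cz = a·x₀ + b·y₀ + c·z₀.
d = 0·4 + 1·(-4) + 0·(-2)
  = 0 - 4 + 0
  = -4
Equation: y = -4

y = -4


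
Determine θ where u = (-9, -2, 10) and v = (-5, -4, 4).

u·v = (-9)·(-5) + (-2)·(-4) + 10·4 = 45 + 8 + 40 = 93
|u| = √((-9)² + (-2)² + 10²) = √185 ≈ 13.6
|v| = √((-5)² + (-4)² + 4²) = √57 ≈ 7.55
cos θ = (u·v)/(|u||v|) = 93/(13.6·7.55) ≈ 0.9056
θ = arccos(0.9056) ≈ 25.09°

25.09°


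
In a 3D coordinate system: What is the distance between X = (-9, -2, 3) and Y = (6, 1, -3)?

d = √[(x₂-x₁)² + (y₂-y₁)² + (z₂-z₁)²]
  = √[15² + 3² + (-6)²]
  = √[225 + 9 + 36]
  = √270
  ≈ 16.43

16.43


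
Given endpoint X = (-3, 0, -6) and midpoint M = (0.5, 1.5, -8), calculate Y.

Y = 2M - X
  = (2·0.5 - (-3), 2·1.5 - 0, 2·(-8) - (-6))
  = (1 + 3, 3 + 0, -16 + 6)
  = (4, 3, -10)

(4, 3, -10)


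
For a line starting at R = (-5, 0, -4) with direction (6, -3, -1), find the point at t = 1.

P(t) = R + t·d
  = (-5 + 6·1, 0 + (-3)·1, -4 + (-1)·1)
  = (-5 + 6, 0 - 3, -4 - 1)
  = (1, -3, -5)

(1, -3, -5)


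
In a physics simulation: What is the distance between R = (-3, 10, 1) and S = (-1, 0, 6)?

d = √[(x₂-x₁)² + (y₂-y₁)² + (z₂-z₁)²]
  = √[2² + (-10)² + 5²]
  = √[4 + 100 + 25]
  = √129
  ≈ 11.36

11.36


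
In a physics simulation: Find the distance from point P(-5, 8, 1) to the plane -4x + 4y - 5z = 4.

distance = |a·x₀ + b·y₀ + c·z₀ - d| / √(a² + b² + c²)
  = |(-4)·(-5) + 4·8 + (-5)·1 - 4| / √((-4)² + 4² + (-5)²)
  = |20 + 32 - 5 - 4| / √(16 + 16 + 25)
  = |43| / √57
  = 43 / 7.55
  ≈ 5.695

5.695


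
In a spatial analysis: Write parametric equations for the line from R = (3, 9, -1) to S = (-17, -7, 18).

Direction vector d = S - R = (-17 - 3, -7 - 9, 18 + 1) = (-20, -16, 19)
Parametric form r = R + t·d:
x = 3 - 20t, y = 9 - 16t, z = -1 + 19t

x = 3 - 20t, y = 9 - 16t, z = -1 + 19t


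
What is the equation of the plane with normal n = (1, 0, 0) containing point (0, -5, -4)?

The plane through P with normal n = (a, b, c) satisfies n·(r - P) = 0,
i.e. ax + by + cz = a·x₀ + b·y₀ + c·z₀.
d = 1·0 + 0·(-5) + 0·(-4)
  = 0 + 0 + 0
  = 0
Equation: x = 0

x = 0


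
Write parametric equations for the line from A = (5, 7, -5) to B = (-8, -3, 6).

Direction vector d = B - A = (-8 - 5, -3 - 7, 6 + 5) = (-13, -10, 11)
Parametric form r = A + t·d:
x = 5 - 13t, y = 7 - 10t, z = -5 + 11t

x = 5 - 13t, y = 7 - 10t, z = -5 + 11t


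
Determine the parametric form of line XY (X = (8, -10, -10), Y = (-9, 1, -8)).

Direction vector d = Y - X = (-9 - 8, 1 + 10, -8 + 10) = (-17, 11, 2)
Parametric form r = X + t·d:
x = 8 - 17t, y = -10 + 11t, z = -10 + 2t

x = 8 - 17t, y = -10 + 11t, z = -10 + 2t


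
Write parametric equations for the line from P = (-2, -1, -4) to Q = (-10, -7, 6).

Direction vector d = Q - P = (-10 + 2, -7 + 1, 6 + 4) = (-8, -6, 10)
Parametric form r = P + t·d:
x = -2 - 8t, y = -1 - 6t, z = -4 + 10t

x = -2 - 8t, y = -1 - 6t, z = -4 + 10t


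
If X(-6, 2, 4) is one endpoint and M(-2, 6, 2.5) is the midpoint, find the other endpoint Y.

Y = 2M - X
  = (2·(-2) - (-6), 2·6 - 2, 2·2.5 - 4)
  = (-4 + 6, 12 - 2, 5 - 4)
  = (2, 10, 1)

(2, 10, 1)


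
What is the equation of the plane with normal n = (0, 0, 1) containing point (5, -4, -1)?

The plane through P with normal n = (a, b, c) satisfies n·(r - P) = 0,
i.e. ax + by + cz = a·x₀ + b·y₀ + c·z₀.
d = 0·5 + 0·(-4) + 1·(-1)
  = 0 + 0 - 1
  = -1
Equation: z = -1

z = -1


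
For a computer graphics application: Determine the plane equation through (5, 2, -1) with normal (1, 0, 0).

The plane through P with normal n = (a, b, c) satisfies n·(r - P) = 0,
i.e. ax + by + cz = a·x₀ + b·y₀ + c·z₀.
d = 1·5 + 0·2 + 0·(-1)
  = 5 + 0 + 0
  = 5
Equation: x = 5

x = 5


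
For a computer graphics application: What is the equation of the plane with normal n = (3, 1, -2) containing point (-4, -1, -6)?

The plane through P with normal n = (a, b, c) satisfies n·(r - P) = 0,
i.e. ax + by + cz = a·x₀ + b·y₀ + c·z₀.
d = 3·(-4) + 1·(-1) + (-2)·(-6)
  = -12 - 1 + 12
  = -1
Equation: 3x + y - 2z = -1

3x + y - 2z = -1


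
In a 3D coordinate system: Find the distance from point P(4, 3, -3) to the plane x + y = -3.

distance = |a·x₀ + b·y₀ + c·z₀ - d| / √(a² + b² + c²)
  = |1·4 + 1·3 + 0·(-3) - (-3)| / √(1² + 1² + 0²)
  = |4 + 3 + 0 + 3| / √(1 + 1 + 0)
  = |10| / √2
  = 10 / 1.414
  ≈ 7.071

7.071


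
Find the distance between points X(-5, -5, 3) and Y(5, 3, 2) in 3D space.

d = √[(x₂-x₁)² + (y₂-y₁)² + (z₂-z₁)²]
  = √[10² + 8² + (-1)²]
  = √[100 + 64 + 1]
  = √165
  ≈ 12.85

12.85


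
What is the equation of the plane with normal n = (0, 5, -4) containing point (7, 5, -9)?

The plane through P with normal n = (a, b, c) satisfies n·(r - P) = 0,
i.e. ax + by + cz = a·x₀ + b·y₀ + c·z₀.
d = 0·7 + 5·5 + (-4)·(-9)
  = 0 + 25 + 36
  = 61
Equation: 5y - 4z = 61

5y - 4z = 61


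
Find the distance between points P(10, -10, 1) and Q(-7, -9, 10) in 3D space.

d = √[(x₂-x₁)² + (y₂-y₁)² + (z₂-z₁)²]
  = √[(-17)² + 1² + 9²]
  = √[289 + 1 + 81]
  = √371
  ≈ 19.26

19.26


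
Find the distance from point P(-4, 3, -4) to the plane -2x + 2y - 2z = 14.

distance = |a·x₀ + b·y₀ + c·z₀ - d| / √(a² + b² + c²)
  = |(-2)·(-4) + 2·3 + (-2)·(-4) - 14| / √((-2)² + 2² + (-2)²)
  = |8 + 6 + 8 - 14| / √(4 + 4 + 4)
  = |8| / √12
  = 8 / 3.464
  ≈ 2.309

2.309


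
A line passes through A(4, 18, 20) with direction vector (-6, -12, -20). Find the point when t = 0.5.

P(t) = A + t·d
  = (4 + (-6)·0.5, 18 + (-12)·0.5, 20 + (-20)·0.5)
  = (4 - 3, 18 - 6, 20 - 10)
  = (1, 12, 10)

(1, 12, 10)


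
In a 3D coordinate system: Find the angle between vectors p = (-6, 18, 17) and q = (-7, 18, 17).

p·q = (-6)·(-7) + 18·18 + 17·17 = 42 + 324 + 289 = 655
|p| = √((-6)² + 18² + 17²) = √649 ≈ 25.48
|q| = √((-7)² + 18² + 17²) = √662 ≈ 25.73
cos θ = (p·q)/(|p||q|) = 655/(25.48·25.73) ≈ 0.9993
θ = arccos(0.9993) ≈ 2.165°

2.165°


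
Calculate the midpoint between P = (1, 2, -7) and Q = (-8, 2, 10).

M = ((x₁+x₂)/2, (y₁+y₂)/2, (z₁+z₂)/2)
  = ((1 - 8)/2, (2 + 2)/2, (-7 + 10)/2)
  = (-7/2, 4/2, 3/2)
  = (-3.5, 2, 1.5)

(-3.5, 2, 1.5)


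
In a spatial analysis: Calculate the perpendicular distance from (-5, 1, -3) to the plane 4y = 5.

distance = |a·x₀ + b·y₀ + c·z₀ - d| / √(a² + b² + c²)
  = |0·(-5) + 4·1 + 0·(-3) - 5| / √(0² + 4² + 0²)
  = |0 + 4 + 0 - 5| / √(0 + 16 + 0)
  = |-1| / √16
  = 1 / 4
  ≈ 0.25

0.25


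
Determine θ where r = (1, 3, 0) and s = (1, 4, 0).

r·s = 1·1 + 3·4 + 0·0 = 1 + 12 + 0 = 13
|r| = √(1² + 3² + 0²) = √10 ≈ 3.162
|s| = √(1² + 4² + 0²) = √17 ≈ 4.123
cos θ = (r·s)/(|r||s|) = 13/(3.162·4.123) ≈ 0.9971
θ = arccos(0.9971) ≈ 4.399°

4.399°


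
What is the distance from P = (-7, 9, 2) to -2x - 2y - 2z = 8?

distance = |a·x₀ + b·y₀ + c·z₀ - d| / √(a² + b² + c²)
  = |(-2)·(-7) + (-2)·9 + (-2)·2 - 8| / √((-2)² + (-2)² + (-2)²)
  = |14 - 18 - 4 - 8| / √(4 + 4 + 4)
  = |-16| / √12
  = 16 / 3.464
  ≈ 4.619

4.619


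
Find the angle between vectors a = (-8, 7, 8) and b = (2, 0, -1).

a·b = (-8)·2 + 7·0 + 8·(-1) = -16 + 0 - 8 = -24
|a| = √((-8)² + 7² + 8²) = √177 ≈ 13.3
|b| = √(2² + 0² + (-1)²) = √5 ≈ 2.236
cos θ = (a·b)/(|a||b|) = -24/(13.3·2.236) ≈ -0.8068
θ = arccos(-0.8068) ≈ 143.8°

143.8°


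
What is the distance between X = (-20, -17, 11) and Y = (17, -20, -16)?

d = √[(x₂-x₁)² + (y₂-y₁)² + (z₂-z₁)²]
  = √[37² + (-3)² + (-27)²]
  = √[1369 + 9 + 729]
  = √2107
  ≈ 45.9

45.9


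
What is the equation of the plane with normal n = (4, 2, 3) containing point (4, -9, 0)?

The plane through P with normal n = (a, b, c) satisfies n·(r - P) = 0,
i.e. ax + by + cz = a·x₀ + b·y₀ + c·z₀.
d = 4·4 + 2·(-9) + 3·0
  = 16 - 18 + 0
  = -2
Equation: 4x + 2y + 3z = -2

4x + 2y + 3z = -2


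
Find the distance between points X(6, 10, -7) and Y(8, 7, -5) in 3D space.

d = √[(x₂-x₁)² + (y₂-y₁)² + (z₂-z₁)²]
  = √[2² + (-3)² + 2²]
  = √[4 + 9 + 4]
  = √17
  ≈ 4.123

4.123


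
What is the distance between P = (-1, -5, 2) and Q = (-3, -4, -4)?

d = √[(x₂-x₁)² + (y₂-y₁)² + (z₂-z₁)²]
  = √[(-2)² + 1² + (-6)²]
  = √[4 + 1 + 36]
  = √41
  ≈ 6.403

6.403


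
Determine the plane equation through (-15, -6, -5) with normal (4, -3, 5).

The plane through P with normal n = (a, b, c) satisfies n·(r - P) = 0,
i.e. ax + by + cz = a·x₀ + b·y₀ + c·z₀.
d = 4·(-15) + (-3)·(-6) + 5·(-5)
  = -60 + 18 - 25
  = -67
Equation: 4x - 3y + 5z = -67

4x - 3y + 5z = -67


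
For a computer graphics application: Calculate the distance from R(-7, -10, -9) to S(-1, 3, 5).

d = √[(x₂-x₁)² + (y₂-y₁)² + (z₂-z₁)²]
  = √[6² + 13² + 14²]
  = √[36 + 169 + 196]
  = √401
  ≈ 20.02

20.02


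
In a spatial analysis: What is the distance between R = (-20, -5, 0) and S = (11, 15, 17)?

d = √[(x₂-x₁)² + (y₂-y₁)² + (z₂-z₁)²]
  = √[31² + 20² + 17²]
  = √[961 + 400 + 289]
  = √1650
  ≈ 40.62

40.62


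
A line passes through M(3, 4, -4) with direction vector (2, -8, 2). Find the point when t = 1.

P(t) = M + t·d
  = (3 + 2·1, 4 + (-8)·1, -4 + 2·1)
  = (3 + 2, 4 - 8, -4 + 2)
  = (5, -4, -2)

(5, -4, -2)


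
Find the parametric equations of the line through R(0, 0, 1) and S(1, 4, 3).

Direction vector d = S - R = (1 + 0, 4 + 0, 3 - 1) = (1, 4, 2)
Parametric form r = R + t·d:
x = 0 + t, y = 0 + 4t, z = 1 + 2t

x = 0 + t, y = 0 + 4t, z = 1 + 2t


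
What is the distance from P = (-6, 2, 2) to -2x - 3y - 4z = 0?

distance = |a·x₀ + b·y₀ + c·z₀ - d| / √(a² + b² + c²)
  = |(-2)·(-6) + (-3)·2 + (-4)·2 - 0| / √((-2)² + (-3)² + (-4)²)
  = |12 - 6 - 8 + 0| / √(4 + 9 + 16)
  = |-2| / √29
  = 2 / 5.385
  ≈ 0.3714

0.3714


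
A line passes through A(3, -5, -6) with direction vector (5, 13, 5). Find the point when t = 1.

P(t) = A + t·d
  = (3 + 5·1, -5 + 13·1, -6 + 5·1)
  = (3 + 5, -5 + 13, -6 + 5)
  = (8, 8, -1)

(8, 8, -1)


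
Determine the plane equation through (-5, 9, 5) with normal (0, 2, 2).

The plane through P with normal n = (a, b, c) satisfies n·(r - P) = 0,
i.e. ax + by + cz = a·x₀ + b·y₀ + c·z₀.
d = 0·(-5) + 2·9 + 2·5
  = 0 + 18 + 10
  = 28
Equation: 2y + 2z = 28

2y + 2z = 28


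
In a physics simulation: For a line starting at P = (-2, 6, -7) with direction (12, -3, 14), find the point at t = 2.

P(t) = P + t·d
  = (-2 + 12·2, 6 + (-3)·2, -7 + 14·2)
  = (-2 + 24, 6 - 6, -7 + 28)
  = (22, 0, 21)

(22, 0, 21)


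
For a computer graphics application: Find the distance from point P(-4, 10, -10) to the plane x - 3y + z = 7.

distance = |a·x₀ + b·y₀ + c·z₀ - d| / √(a² + b² + c²)
  = |1·(-4) + (-3)·10 + 1·(-10) - 7| / √(1² + (-3)² + 1²)
  = |-4 - 30 - 10 - 7| / √(1 + 9 + 1)
  = |-51| / √11
  = 51 / 3.317
  ≈ 15.38

15.38


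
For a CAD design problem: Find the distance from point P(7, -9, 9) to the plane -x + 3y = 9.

distance = |a·x₀ + b·y₀ + c·z₀ - d| / √(a² + b² + c²)
  = |(-1)·7 + 3·(-9) + 0·9 - 9| / √((-1)² + 3² + 0²)
  = |-7 - 27 + 0 - 9| / √(1 + 9 + 0)
  = |-43| / √10
  = 43 / 3.162
  ≈ 13.6

13.6


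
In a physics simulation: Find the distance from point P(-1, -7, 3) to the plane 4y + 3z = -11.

distance = |a·x₀ + b·y₀ + c·z₀ - d| / √(a² + b² + c²)
  = |0·(-1) + 4·(-7) + 3·3 - (-11)| / √(0² + 4² + 3²)
  = |0 - 28 + 9 + 11| / √(0 + 16 + 9)
  = |-8| / √25
  = 8 / 5
  ≈ 1.6

1.6


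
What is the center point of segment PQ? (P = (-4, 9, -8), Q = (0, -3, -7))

M = ((x₁+x₂)/2, (y₁+y₂)/2, (z₁+z₂)/2)
  = ((-4 + 0)/2, (9 - 3)/2, (-8 - 7)/2)
  = (-4/2, 6/2, -15/2)
  = (-2, 3, -7.5)

(-2, 3, -7.5)


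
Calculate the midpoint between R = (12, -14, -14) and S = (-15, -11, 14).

M = ((x₁+x₂)/2, (y₁+y₂)/2, (z₁+z₂)/2)
  = ((12 - 15)/2, (-14 - 11)/2, (-14 + 14)/2)
  = (-3/2, -25/2, 0/2)
  = (-1.5, -12.5, 0)

(-1.5, -12.5, 0)


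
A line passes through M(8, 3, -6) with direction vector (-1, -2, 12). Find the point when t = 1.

P(t) = M + t·d
  = (8 + (-1)·1, 3 + (-2)·1, -6 + 12·1)
  = (8 - 1, 3 - 2, -6 + 12)
  = (7, 1, 6)

(7, 1, 6)


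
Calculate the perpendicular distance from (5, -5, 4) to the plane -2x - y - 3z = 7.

distance = |a·x₀ + b·y₀ + c·z₀ - d| / √(a² + b² + c²)
  = |(-2)·5 + (-1)·(-5) + (-3)·4 - 7| / √((-2)² + (-1)² + (-3)²)
  = |-10 + 5 - 12 - 7| / √(4 + 1 + 9)
  = |-24| / √14
  = 24 / 3.742
  ≈ 6.414

6.414


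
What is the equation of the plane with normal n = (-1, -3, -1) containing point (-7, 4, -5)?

The plane through P with normal n = (a, b, c) satisfies n·(r - P) = 0,
i.e. ax + by + cz = a·x₀ + b·y₀ + c·z₀.
d = (-1)·(-7) + (-3)·4 + (-1)·(-5)
  = 7 - 12 + 5
  = 0
Equation: -x - 3y - z = 0

-x - 3y - z = 0


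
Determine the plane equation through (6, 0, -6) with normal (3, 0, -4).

The plane through P with normal n = (a, b, c) satisfies n·(r - P) = 0,
i.e. ax + by + cz = a·x₀ + b·y₀ + c·z₀.
d = 3·6 + 0·0 + (-4)·(-6)
  = 18 + 0 + 24
  = 42
Equation: 3x - 4z = 42

3x - 4z = 42


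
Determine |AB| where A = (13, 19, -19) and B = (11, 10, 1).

d = √[(x₂-x₁)² + (y₂-y₁)² + (z₂-z₁)²]
  = √[(-2)² + (-9)² + 20²]
  = √[4 + 81 + 400]
  = √485
  ≈ 22.02

22.02


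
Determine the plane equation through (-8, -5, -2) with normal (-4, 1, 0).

The plane through P with normal n = (a, b, c) satisfies n·(r - P) = 0,
i.e. ax + by + cz = a·x₀ + b·y₀ + c·z₀.
d = (-4)·(-8) + 1·(-5) + 0·(-2)
  = 32 - 5 + 0
  = 27
Equation: -4x + y = 27

-4x + y = 27


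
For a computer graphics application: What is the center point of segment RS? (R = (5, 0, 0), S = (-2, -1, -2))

M = ((x₁+x₂)/2, (y₁+y₂)/2, (z₁+z₂)/2)
  = ((5 - 2)/2, (0 - 1)/2, (0 - 2)/2)
  = (3/2, -1/2, -2/2)
  = (1.5, -0.5, -1)

(1.5, -0.5, -1)


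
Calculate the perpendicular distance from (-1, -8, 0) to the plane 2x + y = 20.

distance = |a·x₀ + b·y₀ + c·z₀ - d| / √(a² + b² + c²)
  = |2·(-1) + 1·(-8) + 0·0 - 20| / √(2² + 1² + 0²)
  = |-2 - 8 + 0 - 20| / √(4 + 1 + 0)
  = |-30| / √5
  = 30 / 2.236
  ≈ 13.42

13.42


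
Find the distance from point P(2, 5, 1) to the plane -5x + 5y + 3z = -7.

distance = |a·x₀ + b·y₀ + c·z₀ - d| / √(a² + b² + c²)
  = |(-5)·2 + 5·5 + 3·1 - (-7)| / √((-5)² + 5² + 3²)
  = |-10 + 25 + 3 + 7| / √(25 + 25 + 9)
  = |25| / √59
  = 25 / 7.681
  ≈ 3.255

3.255


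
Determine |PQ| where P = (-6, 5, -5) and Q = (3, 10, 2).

d = √[(x₂-x₁)² + (y₂-y₁)² + (z₂-z₁)²]
  = √[9² + 5² + 7²]
  = √[81 + 25 + 49]
  = √155
  ≈ 12.45

12.45


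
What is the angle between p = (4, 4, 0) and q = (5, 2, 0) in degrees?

p·q = 4·5 + 4·2 + 0·0 = 20 + 8 + 0 = 28
|p| = √(4² + 4² + 0²) = √32 ≈ 5.657
|q| = √(5² + 2² + 0²) = √29 ≈ 5.385
cos θ = (p·q)/(|p||q|) = 28/(5.657·5.385) ≈ 0.9191
θ = arccos(0.9191) ≈ 23.2°

23.2°


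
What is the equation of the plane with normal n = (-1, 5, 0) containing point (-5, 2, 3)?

The plane through P with normal n = (a, b, c) satisfies n·(r - P) = 0,
i.e. ax + by + cz = a·x₀ + b·y₀ + c·z₀.
d = (-1)·(-5) + 5·2 + 0·3
  = 5 + 10 + 0
  = 15
Equation: -x + 5y = 15

-x + 5y = 15


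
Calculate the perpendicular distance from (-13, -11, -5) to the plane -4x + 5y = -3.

distance = |a·x₀ + b·y₀ + c·z₀ - d| / √(a² + b² + c²)
  = |(-4)·(-13) + 5·(-11) + 0·(-5) - (-3)| / √((-4)² + 5² + 0²)
  = |52 - 55 + 0 + 3| / √(16 + 25 + 0)
  = |0| / √41
  = 0 / 6.403
  ≈ 0

0


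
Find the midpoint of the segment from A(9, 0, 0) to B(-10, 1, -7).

M = ((x₁+x₂)/2, (y₁+y₂)/2, (z₁+z₂)/2)
  = ((9 - 10)/2, (0 + 1)/2, (0 - 7)/2)
  = (-1/2, 1/2, -7/2)
  = (-0.5, 0.5, -3.5)

(-0.5, 0.5, -3.5)


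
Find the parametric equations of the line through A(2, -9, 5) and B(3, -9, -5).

Direction vector d = B - A = (3 - 2, -9 + 9, -5 - 5) = (1, 0, -10)
Parametric form r = A + t·d:
x = 2 + t, y = -9, z = 5 - 10t

x = 2 + t, y = -9, z = 5 - 10t


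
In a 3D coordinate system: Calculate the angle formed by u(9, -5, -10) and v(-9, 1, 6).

u·v = 9·(-9) + (-5)·1 + (-10)·6 = -81 - 5 - 60 = -146
|u| = √(9² + (-5)² + (-10)²) = √206 ≈ 14.35
|v| = √((-9)² + 1² + 6²) = √118 ≈ 10.86
cos θ = (u·v)/(|u||v|) = -146/(14.35·10.86) ≈ -0.9364
θ = arccos(-0.9364) ≈ 159.5°

159.5°


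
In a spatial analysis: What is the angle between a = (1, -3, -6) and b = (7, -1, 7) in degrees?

a·b = 1·7 + (-3)·(-1) + (-6)·7 = 7 + 3 - 42 = -32
|a| = √(1² + (-3)² + (-6)²) = √46 ≈ 6.782
|b| = √(7² + (-1)² + 7²) = √99 ≈ 9.95
cos θ = (a·b)/(|a||b|) = -32/(6.782·9.95) ≈ -0.4742
θ = arccos(-0.4742) ≈ 118.3°

118.3°


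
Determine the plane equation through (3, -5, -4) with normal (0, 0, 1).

The plane through P with normal n = (a, b, c) satisfies n·(r - P) = 0,
i.e. ax + by + cz = a·x₀ + b·y₀ + c·z₀.
d = 0·3 + 0·(-5) + 1·(-4)
  = 0 + 0 - 4
  = -4
Equation: z = -4

z = -4


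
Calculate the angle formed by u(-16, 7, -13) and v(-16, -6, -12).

u·v = (-16)·(-16) + 7·(-6) + (-13)·(-12) = 256 - 42 + 156 = 370
|u| = √((-16)² + 7² + (-13)²) = √474 ≈ 21.77
|v| = √((-16)² + (-6)² + (-12)²) = √436 ≈ 20.88
cos θ = (u·v)/(|u||v|) = 370/(21.77·20.88) ≈ 0.8139
θ = arccos(0.8139) ≈ 35.52°

35.52°


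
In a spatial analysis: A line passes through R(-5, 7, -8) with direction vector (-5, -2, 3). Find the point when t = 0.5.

P(t) = R + t·d
  = (-5 + (-5)·0.5, 7 + (-2)·0.5, -8 + 3·0.5)
  = (-5 - 2.5, 7 - 1, -8 + 1.5)
  = (-7.5, 6, -6.5)

(-7.5, 6, -6.5)


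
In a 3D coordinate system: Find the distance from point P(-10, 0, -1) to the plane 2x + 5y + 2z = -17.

distance = |a·x₀ + b·y₀ + c·z₀ - d| / √(a² + b² + c²)
  = |2·(-10) + 5·0 + 2·(-1) - (-17)| / √(2² + 5² + 2²)
  = |-20 + 0 - 2 + 17| / √(4 + 25 + 4)
  = |-5| / √33
  = 5 / 5.745
  ≈ 0.8704

0.8704


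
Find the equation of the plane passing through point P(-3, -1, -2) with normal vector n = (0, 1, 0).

The plane through P with normal n = (a, b, c) satisfies n·(r - P) = 0,
i.e. ax + by + cz = a·x₀ + b·y₀ + c·z₀.
d = 0·(-3) + 1·(-1) + 0·(-2)
  = 0 - 1 + 0
  = -1
Equation: y = -1

y = -1


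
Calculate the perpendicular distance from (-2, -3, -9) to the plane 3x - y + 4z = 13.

distance = |a·x₀ + b·y₀ + c·z₀ - d| / √(a² + b² + c²)
  = |3·(-2) + (-1)·(-3) + 4·(-9) - 13| / √(3² + (-1)² + 4²)
  = |-6 + 3 - 36 - 13| / √(9 + 1 + 16)
  = |-52| / √26
  = 52 / 5.099
  ≈ 10.2

10.2


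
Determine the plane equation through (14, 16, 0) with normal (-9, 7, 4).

The plane through P with normal n = (a, b, c) satisfies n·(r - P) = 0,
i.e. ax + by + cz = a·x₀ + b·y₀ + c·z₀.
d = (-9)·14 + 7·16 + 4·0
  = -126 + 112 + 0
  = -14
Equation: -9x + 7y + 4z = -14

-9x + 7y + 4z = -14


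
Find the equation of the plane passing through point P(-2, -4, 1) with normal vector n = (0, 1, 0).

The plane through P with normal n = (a, b, c) satisfies n·(r - P) = 0,
i.e. ax + by + cz = a·x₀ + b·y₀ + c·z₀.
d = 0·(-2) + 1·(-4) + 0·1
  = 0 - 4 + 0
  = -4
Equation: y = -4

y = -4


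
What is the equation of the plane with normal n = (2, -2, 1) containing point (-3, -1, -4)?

The plane through P with normal n = (a, b, c) satisfies n·(r - P) = 0,
i.e. ax + by + cz = a·x₀ + b·y₀ + c·z₀.
d = 2·(-3) + (-2)·(-1) + 1·(-4)
  = -6 + 2 - 4
  = -8
Equation: 2x - 2y + z = -8

2x - 2y + z = -8


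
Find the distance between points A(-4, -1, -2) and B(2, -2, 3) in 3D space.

d = √[(x₂-x₁)² + (y₂-y₁)² + (z₂-z₁)²]
  = √[6² + (-1)² + 5²]
  = √[36 + 1 + 25]
  = √62
  ≈ 7.874

7.874


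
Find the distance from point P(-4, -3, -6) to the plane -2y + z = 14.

distance = |a·x₀ + b·y₀ + c·z₀ - d| / √(a² + b² + c²)
  = |0·(-4) + (-2)·(-3) + 1·(-6) - 14| / √(0² + (-2)² + 1²)
  = |0 + 6 - 6 - 14| / √(0 + 4 + 1)
  = |-14| / √5
  = 14 / 2.236
  ≈ 6.261

6.261


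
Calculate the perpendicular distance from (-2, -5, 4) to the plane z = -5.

distance = |a·x₀ + b·y₀ + c·z₀ - d| / √(a² + b² + c²)
  = |0·(-2) + 0·(-5) + 1·4 - (-5)| / √(0² + 0² + 1²)
  = |0 + 0 + 4 + 5| / √(0 + 0 + 1)
  = |9| / √1
  = 9 / 1
  ≈ 9

9


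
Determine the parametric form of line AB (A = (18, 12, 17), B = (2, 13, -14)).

Direction vector d = B - A = (2 - 18, 13 - 12, -14 - 17) = (-16, 1, -31)
Parametric form r = A + t·d:
x = 18 - 16t, y = 12 + t, z = 17 - 31t

x = 18 - 16t, y = 12 + t, z = 17 - 31t


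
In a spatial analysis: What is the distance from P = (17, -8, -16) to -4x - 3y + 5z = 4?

distance = |a·x₀ + b·y₀ + c·z₀ - d| / √(a² + b² + c²)
  = |(-4)·17 + (-3)·(-8) + 5·(-16) - 4| / √((-4)² + (-3)² + 5²)
  = |-68 + 24 - 80 - 4| / √(16 + 9 + 25)
  = |-128| / √50
  = 128 / 7.071
  ≈ 18.1

18.1


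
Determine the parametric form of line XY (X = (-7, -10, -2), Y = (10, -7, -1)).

Direction vector d = Y - X = (10 + 7, -7 + 10, -1 + 2) = (17, 3, 1)
Parametric form r = X + t·d:
x = -7 + 17t, y = -10 + 3t, z = -2 + t

x = -7 + 17t, y = -10 + 3t, z = -2 + t


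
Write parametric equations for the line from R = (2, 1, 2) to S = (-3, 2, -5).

Direction vector d = S - R = (-3 - 2, 2 - 1, -5 - 2) = (-5, 1, -7)
Parametric form r = R + t·d:
x = 2 - 5t, y = 1 + t, z = 2 - 7t

x = 2 - 5t, y = 1 + t, z = 2 - 7t


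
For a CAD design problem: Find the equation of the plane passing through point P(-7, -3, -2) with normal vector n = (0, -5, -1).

The plane through P with normal n = (a, b, c) satisfies n·(r - P) = 0,
i.e. ax + by + cz = a·x₀ + b·y₀ + c·z₀.
d = 0·(-7) + (-5)·(-3) + (-1)·(-2)
  = 0 + 15 + 2
  = 17
Equation: -5y - z = 17

-5y - z = 17


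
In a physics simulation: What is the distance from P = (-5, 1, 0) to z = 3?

distance = |a·x₀ + b·y₀ + c·z₀ - d| / √(a² + b² + c²)
  = |0·(-5) + 0·1 + 1·0 - 3| / √(0² + 0² + 1²)
  = |0 + 0 + 0 - 3| / √(0 + 0 + 1)
  = |-3| / √1
  = 3 / 1
  ≈ 3

3


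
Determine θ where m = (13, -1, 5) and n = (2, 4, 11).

m·n = 13·2 + (-1)·4 + 5·11 = 26 - 4 + 55 = 77
|m| = √(13² + (-1)² + 5²) = √195 ≈ 13.96
|n| = √(2² + 4² + 11²) = √141 ≈ 11.87
cos θ = (m·n)/(|m||n|) = 77/(13.96·11.87) ≈ 0.4644
θ = arccos(0.4644) ≈ 62.33°

62.33°


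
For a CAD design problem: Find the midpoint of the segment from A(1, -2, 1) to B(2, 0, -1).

M = ((x₁+x₂)/2, (y₁+y₂)/2, (z₁+z₂)/2)
  = ((1 + 2)/2, (-2 + 0)/2, (1 - 1)/2)
  = (3/2, -2/2, 0/2)
  = (1.5, -1, 0)

(1.5, -1, 0)


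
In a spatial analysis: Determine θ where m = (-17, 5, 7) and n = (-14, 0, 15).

m·n = (-17)·(-14) + 5·0 + 7·15 = 238 + 0 + 105 = 343
|m| = √((-17)² + 5² + 7²) = √363 ≈ 19.05
|n| = √((-14)² + 0² + 15²) = √421 ≈ 20.52
cos θ = (m·n)/(|m||n|) = 343/(19.05·20.52) ≈ 0.8774
θ = arccos(0.8774) ≈ 28.67°

28.67°


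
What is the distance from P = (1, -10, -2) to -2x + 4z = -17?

distance = |a·x₀ + b·y₀ + c·z₀ - d| / √(a² + b² + c²)
  = |(-2)·1 + 0·(-10) + 4·(-2) - (-17)| / √((-2)² + 0² + 4²)
  = |-2 + 0 - 8 + 17| / √(4 + 0 + 16)
  = |7| / √20
  = 7 / 4.472
  ≈ 1.565

1.565


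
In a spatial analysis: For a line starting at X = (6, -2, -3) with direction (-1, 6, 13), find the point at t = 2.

P(t) = X + t·d
  = (6 + (-1)·2, -2 + 6·2, -3 + 13·2)
  = (6 - 2, -2 + 12, -3 + 26)
  = (4, 10, 23)

(4, 10, 23)


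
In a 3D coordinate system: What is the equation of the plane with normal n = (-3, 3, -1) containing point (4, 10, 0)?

The plane through P with normal n = (a, b, c) satisfies n·(r - P) = 0,
i.e. ax + by + cz = a·x₀ + b·y₀ + c·z₀.
d = (-3)·4 + 3·10 + (-1)·0
  = -12 + 30 + 0
  = 18
Equation: -3x + 3y - z = 18

-3x + 3y - z = 18


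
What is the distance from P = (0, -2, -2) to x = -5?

distance = |a·x₀ + b·y₀ + c·z₀ - d| / √(a² + b² + c²)
  = |1·0 + 0·(-2) + 0·(-2) - (-5)| / √(1² + 0² + 0²)
  = |0 + 0 + 0 + 5| / √(1 + 0 + 0)
  = |5| / √1
  = 5 / 1
  ≈ 5

5


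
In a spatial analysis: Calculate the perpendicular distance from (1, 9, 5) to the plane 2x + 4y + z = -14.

distance = |a·x₀ + b·y₀ + c·z₀ - d| / √(a² + b² + c²)
  = |2·1 + 4·9 + 1·5 - (-14)| / √(2² + 4² + 1²)
  = |2 + 36 + 5 + 14| / √(4 + 16 + 1)
  = |57| / √21
  = 57 / 4.583
  ≈ 12.44

12.44


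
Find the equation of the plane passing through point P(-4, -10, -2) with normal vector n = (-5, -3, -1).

The plane through P with normal n = (a, b, c) satisfies n·(r - P) = 0,
i.e. ax + by + cz = a·x₀ + b·y₀ + c·z₀.
d = (-5)·(-4) + (-3)·(-10) + (-1)·(-2)
  = 20 + 30 + 2
  = 52
Equation: -5x - 3y - z = 52

-5x - 3y - z = 52


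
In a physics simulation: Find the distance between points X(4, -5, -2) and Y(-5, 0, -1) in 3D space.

d = √[(x₂-x₁)² + (y₂-y₁)² + (z₂-z₁)²]
  = √[(-9)² + 5² + 1²]
  = √[81 + 25 + 1]
  = √107
  ≈ 10.34

10.34


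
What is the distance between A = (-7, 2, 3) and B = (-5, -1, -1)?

d = √[(x₂-x₁)² + (y₂-y₁)² + (z₂-z₁)²]
  = √[2² + (-3)² + (-4)²]
  = √[4 + 9 + 16]
  = √29
  ≈ 5.385

5.385


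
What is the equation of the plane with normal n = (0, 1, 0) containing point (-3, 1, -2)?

The plane through P with normal n = (a, b, c) satisfies n·(r - P) = 0,
i.e. ax + by + cz = a·x₀ + b·y₀ + c·z₀.
d = 0·(-3) + 1·1 + 0·(-2)
  = 0 + 1 + 0
  = 1
Equation: y = 1

y = 1


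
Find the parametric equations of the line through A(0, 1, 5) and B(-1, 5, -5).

Direction vector d = B - A = (-1 + 0, 5 - 1, -5 - 5) = (-1, 4, -10)
Parametric form r = A + t·d:
x = 0 - t, y = 1 + 4t, z = 5 - 10t

x = 0 - t, y = 1 + 4t, z = 5 - 10t


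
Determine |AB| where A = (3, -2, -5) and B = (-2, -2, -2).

d = √[(x₂-x₁)² + (y₂-y₁)² + (z₂-z₁)²]
  = √[(-5)² + 0² + 3²]
  = √[25 + 0 + 9]
  = √34
  ≈ 5.831

5.831


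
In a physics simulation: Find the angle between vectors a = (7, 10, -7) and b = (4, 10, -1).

a·b = 7·4 + 10·10 + (-7)·(-1) = 28 + 100 + 7 = 135
|a| = √(7² + 10² + (-7)²) = √198 ≈ 14.07
|b| = √(4² + 10² + (-1)²) = √117 ≈ 10.82
cos θ = (a·b)/(|a||b|) = 135/(14.07·10.82) ≈ 0.887
θ = arccos(0.887) ≈ 27.51°

27.51°


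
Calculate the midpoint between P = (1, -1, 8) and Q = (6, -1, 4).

M = ((x₁+x₂)/2, (y₁+y₂)/2, (z₁+z₂)/2)
  = ((1 + 6)/2, (-1 - 1)/2, (8 + 4)/2)
  = (7/2, -2/2, 12/2)
  = (3.5, -1, 6)

(3.5, -1, 6)


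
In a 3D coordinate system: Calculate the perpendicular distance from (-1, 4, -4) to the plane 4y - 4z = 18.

distance = |a·x₀ + b·y₀ + c·z₀ - d| / √(a² + b² + c²)
  = |0·(-1) + 4·4 + (-4)·(-4) - 18| / √(0² + 4² + (-4)²)
  = |0 + 16 + 16 - 18| / √(0 + 16 + 16)
  = |14| / √32
  = 14 / 5.657
  ≈ 2.475

2.475


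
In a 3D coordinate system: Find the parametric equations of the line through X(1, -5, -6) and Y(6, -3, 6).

Direction vector d = Y - X = (6 - 1, -3 + 5, 6 + 6) = (5, 2, 12)
Parametric form r = X + t·d:
x = 1 + 5t, y = -5 + 2t, z = -6 + 12t

x = 1 + 5t, y = -5 + 2t, z = -6 + 12t


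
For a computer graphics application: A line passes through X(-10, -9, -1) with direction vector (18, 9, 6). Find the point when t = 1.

P(t) = X + t·d
  = (-10 + 18·1, -9 + 9·1, -1 + 6·1)
  = (-10 + 18, -9 + 9, -1 + 6)
  = (8, 0, 5)

(8, 0, 5)


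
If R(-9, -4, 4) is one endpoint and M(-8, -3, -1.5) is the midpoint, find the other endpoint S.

S = 2M - R
  = (2·(-8) - (-9), 2·(-3) - (-4), 2·(-1.5) - 4)
  = (-16 + 9, -6 + 4, -3 - 4)
  = (-7, -2, -7)

(-7, -2, -7)


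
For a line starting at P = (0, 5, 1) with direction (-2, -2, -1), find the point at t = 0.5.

P(t) = P + t·d
  = (0 + (-2)·0.5, 5 + (-2)·0.5, 1 + (-1)·0.5)
  = (0 - 1, 5 - 1, 1 - 0.5)
  = (-1, 4, 0.5)

(-1, 4, 0.5)


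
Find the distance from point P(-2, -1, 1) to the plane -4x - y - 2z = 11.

distance = |a·x₀ + b·y₀ + c·z₀ - d| / √(a² + b² + c²)
  = |(-4)·(-2) + (-1)·(-1) + (-2)·1 - 11| / √((-4)² + (-1)² + (-2)²)
  = |8 + 1 - 2 - 11| / √(16 + 1 + 4)
  = |-4| / √21
  = 4 / 4.583
  ≈ 0.8729

0.8729


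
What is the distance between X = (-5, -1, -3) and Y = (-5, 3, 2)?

d = √[(x₂-x₁)² + (y₂-y₁)² + (z₂-z₁)²]
  = √[0² + 4² + 5²]
  = √[0 + 16 + 25]
  = √41
  ≈ 6.403

6.403


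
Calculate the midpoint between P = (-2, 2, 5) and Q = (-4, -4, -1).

M = ((x₁+x₂)/2, (y₁+y₂)/2, (z₁+z₂)/2)
  = ((-2 - 4)/2, (2 - 4)/2, (5 - 1)/2)
  = (-6/2, -2/2, 4/2)
  = (-3, -1, 2)

(-3, -1, 2)


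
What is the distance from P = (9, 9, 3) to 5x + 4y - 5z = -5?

distance = |a·x₀ + b·y₀ + c·z₀ - d| / √(a² + b² + c²)
  = |5·9 + 4·9 + (-5)·3 - (-5)| / √(5² + 4² + (-5)²)
  = |45 + 36 - 15 + 5| / √(25 + 16 + 25)
  = |71| / √66
  = 71 / 8.124
  ≈ 8.739

8.739


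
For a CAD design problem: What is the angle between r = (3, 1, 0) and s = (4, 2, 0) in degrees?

r·s = 3·4 + 1·2 + 0·0 = 12 + 2 + 0 = 14
|r| = √(3² + 1² + 0²) = √10 ≈ 3.162
|s| = √(4² + 2² + 0²) = √20 ≈ 4.472
cos θ = (r·s)/(|r||s|) = 14/(3.162·4.472) ≈ 0.9899
θ = arccos(0.9899) ≈ 8.13°

8.13°


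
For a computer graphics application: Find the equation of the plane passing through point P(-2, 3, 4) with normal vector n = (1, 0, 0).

The plane through P with normal n = (a, b, c) satisfies n·(r - P) = 0,
i.e. ax + by + cz = a·x₀ + b·y₀ + c·z₀.
d = 1·(-2) + 0·3 + 0·4
  = -2 + 0 + 0
  = -2
Equation: x = -2

x = -2


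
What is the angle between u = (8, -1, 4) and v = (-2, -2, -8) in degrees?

u·v = 8·(-2) + (-1)·(-2) + 4·(-8) = -16 + 2 - 32 = -46
|u| = √(8² + (-1)² + 4²) = √81 ≈ 9
|v| = √((-2)² + (-2)² + (-8)²) = √72 ≈ 8.485
cos θ = (u·v)/(|u||v|) = -46/(9·8.485) ≈ -0.6024
θ = arccos(-0.6024) ≈ 127°

127°


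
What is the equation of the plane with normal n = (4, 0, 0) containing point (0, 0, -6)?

The plane through P with normal n = (a, b, c) satisfies n·(r - P) = 0,
i.e. ax + by + cz = a·x₀ + b·y₀ + c·z₀.
d = 4·0 + 0·0 + 0·(-6)
  = 0 + 0 + 0
  = 0
Equation: 4x = 0

4x = 0


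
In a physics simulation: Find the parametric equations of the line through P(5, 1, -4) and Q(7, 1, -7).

Direction vector d = Q - P = (7 - 5, 1 - 1, -7 + 4) = (2, 0, -3)
Parametric form r = P + t·d:
x = 5 + 2t, y = 1, z = -4 - 3t

x = 5 + 2t, y = 1, z = -4 - 3t


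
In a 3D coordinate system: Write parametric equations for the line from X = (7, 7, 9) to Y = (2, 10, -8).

Direction vector d = Y - X = (2 - 7, 10 - 7, -8 - 9) = (-5, 3, -17)
Parametric form r = X + t·d:
x = 7 - 5t, y = 7 + 3t, z = 9 - 17t

x = 7 - 5t, y = 7 + 3t, z = 9 - 17t


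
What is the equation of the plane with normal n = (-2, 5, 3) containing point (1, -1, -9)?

The plane through P with normal n = (a, b, c) satisfies n·(r - P) = 0,
i.e. ax + by + cz = a·x₀ + b·y₀ + c·z₀.
d = (-2)·1 + 5·(-1) + 3·(-9)
  = -2 - 5 - 27
  = -34
Equation: -2x + 5y + 3z = -34

-2x + 5y + 3z = -34


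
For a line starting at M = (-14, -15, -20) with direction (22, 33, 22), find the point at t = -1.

P(t) = M + t·d
  = (-14 + 22·(-1), -15 + 33·(-1), -20 + 22·(-1))
  = (-14 - 22, -15 - 33, -20 - 22)
  = (-36, -48, -42)

(-36, -48, -42)


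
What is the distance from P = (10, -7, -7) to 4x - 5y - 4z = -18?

distance = |a·x₀ + b·y₀ + c·z₀ - d| / √(a² + b² + c²)
  = |4·10 + (-5)·(-7) + (-4)·(-7) - (-18)| / √(4² + (-5)² + (-4)²)
  = |40 + 35 + 28 + 18| / √(16 + 25 + 16)
  = |121| / √57
  = 121 / 7.55
  ≈ 16.03

16.03


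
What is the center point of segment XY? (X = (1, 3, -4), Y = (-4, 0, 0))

M = ((x₁+x₂)/2, (y₁+y₂)/2, (z₁+z₂)/2)
  = ((1 - 4)/2, (3 + 0)/2, (-4 + 0)/2)
  = (-3/2, 3/2, -4/2)
  = (-1.5, 1.5, -2)

(-1.5, 1.5, -2)


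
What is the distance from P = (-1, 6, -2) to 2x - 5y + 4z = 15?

distance = |a·x₀ + b·y₀ + c·z₀ - d| / √(a² + b² + c²)
  = |2·(-1) + (-5)·6 + 4·(-2) - 15| / √(2² + (-5)² + 4²)
  = |-2 - 30 - 8 - 15| / √(4 + 25 + 16)
  = |-55| / √45
  = 55 / 6.708
  ≈ 8.199

8.199


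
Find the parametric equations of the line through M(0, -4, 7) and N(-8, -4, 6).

Direction vector d = N - M = (-8 + 0, -4 + 4, 6 - 7) = (-8, 0, -1)
Parametric form r = M + t·d:
x = 0 - 8t, y = -4, z = 7 - t

x = 0 - 8t, y = -4, z = 7 - t


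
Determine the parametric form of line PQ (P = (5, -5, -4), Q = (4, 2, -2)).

Direction vector d = Q - P = (4 - 5, 2 + 5, -2 + 4) = (-1, 7, 2)
Parametric form r = P + t·d:
x = 5 - t, y = -5 + 7t, z = -4 + 2t

x = 5 - t, y = -5 + 7t, z = -4 + 2t


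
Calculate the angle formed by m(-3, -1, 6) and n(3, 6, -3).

m·n = (-3)·3 + (-1)·6 + 6·(-3) = -9 - 6 - 18 = -33
|m| = √((-3)² + (-1)² + 6²) = √46 ≈ 6.782
|n| = √(3² + 6² + (-3)²) = √54 ≈ 7.348
cos θ = (m·n)/(|m||n|) = -33/(6.782·7.348) ≈ -0.6621
θ = arccos(-0.6621) ≈ 131.5°

131.5°


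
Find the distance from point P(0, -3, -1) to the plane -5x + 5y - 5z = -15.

distance = |a·x₀ + b·y₀ + c·z₀ - d| / √(a² + b² + c²)
  = |(-5)·0 + 5·(-3) + (-5)·(-1) - (-15)| / √((-5)² + 5² + (-5)²)
  = |0 - 15 + 5 + 15| / √(25 + 25 + 25)
  = |5| / √75
  = 5 / 8.66
  ≈ 0.5774

0.5774


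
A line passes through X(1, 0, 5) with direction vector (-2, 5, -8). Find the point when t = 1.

P(t) = X + t·d
  = (1 + (-2)·1, 0 + 5·1, 5 + (-8)·1)
  = (1 - 2, 0 + 5, 5 - 8)
  = (-1, 5, -3)

(-1, 5, -3)


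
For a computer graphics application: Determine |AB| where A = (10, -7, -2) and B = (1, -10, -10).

d = √[(x₂-x₁)² + (y₂-y₁)² + (z₂-z₁)²]
  = √[(-9)² + (-3)² + (-8)²]
  = √[81 + 9 + 64]
  = √154
  ≈ 12.41

12.41


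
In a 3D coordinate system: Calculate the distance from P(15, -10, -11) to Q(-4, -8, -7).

d = √[(x₂-x₁)² + (y₂-y₁)² + (z₂-z₁)²]
  = √[(-19)² + 2² + 4²]
  = √[361 + 4 + 16]
  = √381
  ≈ 19.52

19.52


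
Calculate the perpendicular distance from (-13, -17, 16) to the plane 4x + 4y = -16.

distance = |a·x₀ + b·y₀ + c·z₀ - d| / √(a² + b² + c²)
  = |4·(-13) + 4·(-17) + 0·16 - (-16)| / √(4² + 4² + 0²)
  = |-52 - 68 + 0 + 16| / √(16 + 16 + 0)
  = |-104| / √32
  = 104 / 5.657
  ≈ 18.38

18.38


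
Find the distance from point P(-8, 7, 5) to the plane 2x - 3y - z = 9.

distance = |a·x₀ + b·y₀ + c·z₀ - d| / √(a² + b² + c²)
  = |2·(-8) + (-3)·7 + (-1)·5 - 9| / √(2² + (-3)² + (-1)²)
  = |-16 - 21 - 5 - 9| / √(4 + 9 + 1)
  = |-51| / √14
  = 51 / 3.742
  ≈ 13.63

13.63


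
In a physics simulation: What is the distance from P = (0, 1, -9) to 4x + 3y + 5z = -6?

distance = |a·x₀ + b·y₀ + c·z₀ - d| / √(a² + b² + c²)
  = |4·0 + 3·1 + 5·(-9) - (-6)| / √(4² + 3² + 5²)
  = |0 + 3 - 45 + 6| / √(16 + 9 + 25)
  = |-36| / √50
  = 36 / 7.071
  ≈ 5.091

5.091


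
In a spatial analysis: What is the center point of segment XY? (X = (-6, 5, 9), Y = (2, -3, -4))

M = ((x₁+x₂)/2, (y₁+y₂)/2, (z₁+z₂)/2)
  = ((-6 + 2)/2, (5 - 3)/2, (9 - 4)/2)
  = (-4/2, 2/2, 5/2)
  = (-2, 1, 2.5)

(-2, 1, 2.5)


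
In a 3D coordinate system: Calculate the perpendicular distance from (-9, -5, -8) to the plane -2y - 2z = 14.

distance = |a·x₀ + b·y₀ + c·z₀ - d| / √(a² + b² + c²)
  = |0·(-9) + (-2)·(-5) + (-2)·(-8) - 14| / √(0² + (-2)² + (-2)²)
  = |0 + 10 + 16 - 14| / √(0 + 4 + 4)
  = |12| / √8
  = 12 / 2.828
  ≈ 4.243

4.243


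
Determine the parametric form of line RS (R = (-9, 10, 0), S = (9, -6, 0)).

Direction vector d = S - R = (9 + 9, -6 - 10, 0 + 0) = (18, -16, 0)
Parametric form r = R + t·d:
x = -9 + 18t, y = 10 - 16t, z = 0

x = -9 + 18t, y = 10 - 16t, z = 0


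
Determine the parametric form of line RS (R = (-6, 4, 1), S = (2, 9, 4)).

Direction vector d = S - R = (2 + 6, 9 - 4, 4 - 1) = (8, 5, 3)
Parametric form r = R + t·d:
x = -6 + 8t, y = 4 + 5t, z = 1 + 3t

x = -6 + 8t, y = 4 + 5t, z = 1 + 3t


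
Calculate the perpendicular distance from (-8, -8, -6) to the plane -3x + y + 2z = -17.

distance = |a·x₀ + b·y₀ + c·z₀ - d| / √(a² + b² + c²)
  = |(-3)·(-8) + 1·(-8) + 2·(-6) - (-17)| / √((-3)² + 1² + 2²)
  = |24 - 8 - 12 + 17| / √(9 + 1 + 4)
  = |21| / √14
  = 21 / 3.742
  ≈ 5.612

5.612


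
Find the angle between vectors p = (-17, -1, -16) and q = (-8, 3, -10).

p·q = (-17)·(-8) + (-1)·3 + (-16)·(-10) = 136 - 3 + 160 = 293
|p| = √((-17)² + (-1)² + (-16)²) = √546 ≈ 23.37
|q| = √((-8)² + 3² + (-10)²) = √173 ≈ 13.15
cos θ = (p·q)/(|p||q|) = 293/(23.37·13.15) ≈ 0.9533
θ = arccos(0.9533) ≈ 17.57°

17.57°


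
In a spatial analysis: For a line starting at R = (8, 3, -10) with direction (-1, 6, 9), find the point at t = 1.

P(t) = R + t·d
  = (8 + (-1)·1, 3 + 6·1, -10 + 9·1)
  = (8 - 1, 3 + 6, -10 + 9)
  = (7, 9, -1)

(7, 9, -1)


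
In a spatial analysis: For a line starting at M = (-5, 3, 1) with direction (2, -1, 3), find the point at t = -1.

P(t) = M + t·d
  = (-5 + 2·(-1), 3 + (-1)·(-1), 1 + 3·(-1))
  = (-5 - 2, 3 + 1, 1 - 3)
  = (-7, 4, -2)

(-7, 4, -2)


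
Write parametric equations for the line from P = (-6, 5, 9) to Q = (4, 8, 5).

Direction vector d = Q - P = (4 + 6, 8 - 5, 5 - 9) = (10, 3, -4)
Parametric form r = P + t·d:
x = -6 + 10t, y = 5 + 3t, z = 9 - 4t

x = -6 + 10t, y = 5 + 3t, z = 9 - 4t


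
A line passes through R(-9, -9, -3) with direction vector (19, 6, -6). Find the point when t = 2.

P(t) = R + t·d
  = (-9 + 19·2, -9 + 6·2, -3 + (-6)·2)
  = (-9 + 38, -9 + 12, -3 - 12)
  = (29, 3, -15)

(29, 3, -15)


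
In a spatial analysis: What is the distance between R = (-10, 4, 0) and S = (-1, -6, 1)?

d = √[(x₂-x₁)² + (y₂-y₁)² + (z₂-z₁)²]
  = √[9² + (-10)² + 1²]
  = √[81 + 100 + 1]
  = √182
  ≈ 13.49

13.49


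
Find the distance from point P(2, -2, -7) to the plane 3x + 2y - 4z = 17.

distance = |a·x₀ + b·y₀ + c·z₀ - d| / √(a² + b² + c²)
  = |3·2 + 2·(-2) + (-4)·(-7) - 17| / √(3² + 2² + (-4)²)
  = |6 - 4 + 28 - 17| / √(9 + 4 + 16)
  = |13| / √29
  = 13 / 5.385
  ≈ 2.414

2.414


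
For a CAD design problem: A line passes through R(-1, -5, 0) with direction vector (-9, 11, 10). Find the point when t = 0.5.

P(t) = R + t·d
  = (-1 + (-9)·0.5, -5 + 11·0.5, 0 + 10·0.5)
  = (-1 - 4.5, -5 + 5.5, 0 + 5)
  = (-5.5, 0.5, 5)

(-5.5, 0.5, 5)


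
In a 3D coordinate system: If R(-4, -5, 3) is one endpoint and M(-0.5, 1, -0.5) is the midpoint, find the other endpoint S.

S = 2M - R
  = (2·(-0.5) - (-4), 2·1 - (-5), 2·(-0.5) - 3)
  = (-1 + 4, 2 + 5, -1 - 3)
  = (3, 7, -4)

(3, 7, -4)


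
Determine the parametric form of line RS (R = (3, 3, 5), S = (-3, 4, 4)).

Direction vector d = S - R = (-3 - 3, 4 - 3, 4 - 5) = (-6, 1, -1)
Parametric form r = R + t·d:
x = 3 - 6t, y = 3 + t, z = 5 - t

x = 3 - 6t, y = 3 + t, z = 5 - t
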